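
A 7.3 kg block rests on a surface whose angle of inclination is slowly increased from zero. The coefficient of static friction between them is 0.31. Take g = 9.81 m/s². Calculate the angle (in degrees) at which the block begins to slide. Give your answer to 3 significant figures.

At the threshold of sliding, static friction is at its maximum μ_s N and exactly balances the weight component along the incline: mg sin θ = μ_s mg cos θ.
Hence tan θ = μ_s = 0.31, so θ = arctan(0.31) = 17.2234°.

17.2°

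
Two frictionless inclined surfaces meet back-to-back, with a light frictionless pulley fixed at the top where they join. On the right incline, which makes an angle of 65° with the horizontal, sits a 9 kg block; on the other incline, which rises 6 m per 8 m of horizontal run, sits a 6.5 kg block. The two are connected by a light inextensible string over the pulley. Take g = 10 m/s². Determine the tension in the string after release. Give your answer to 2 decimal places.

56.85 N

Resolve each weight along its own incline: the 9 kg mass has component 9 × 10 × sin 65° = 81.568 N down its slope, and the 6.5 kg mass has 6.5 × 10 × sin 36.87° = 39.000 N down its slope.
The 9 kg side's 81.568 N exceeds the other side's 39.000 N, so that mass slides down and the 6.5 kg mass slides up. Taking that direction as positive, Newton's second law for the whole system gives 81.568 − 39.000 = (9 + 6.5) a, so a = 42.568 / 15.5 = 2.7463 m/s².
For the 6.5 kg mass (up-slope positive): T − 39.000 = 6.5 × 2.7463, so T = 56.851 N.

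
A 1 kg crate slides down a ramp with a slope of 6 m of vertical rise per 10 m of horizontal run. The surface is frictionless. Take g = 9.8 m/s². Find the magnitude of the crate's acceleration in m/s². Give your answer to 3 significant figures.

Resolving the weight along the incline: the component pulling the crate down the slope is mg sin 30.96° = 1 × 9.8 × 0.5145 = 5.042 N, and the normal force is N = mg cos 30.96° = 1 × 9.8 × 0.8575 = 8.404 N.
With no friction the net force along the incline is 5.042 N, so a = g sin 30.96° = 5.042 / 1 = 5.0420 m/s².

5.04 m/s²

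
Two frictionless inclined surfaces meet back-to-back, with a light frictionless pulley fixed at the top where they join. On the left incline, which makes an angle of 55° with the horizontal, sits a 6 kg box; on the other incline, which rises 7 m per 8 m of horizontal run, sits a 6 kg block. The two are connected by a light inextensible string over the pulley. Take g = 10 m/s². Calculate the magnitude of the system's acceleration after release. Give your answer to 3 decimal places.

0.803 m/s²

Resolve each weight along its own incline: the 6 kg mass has component 6 × 10 × sin 55° = 49.149 N down its slope, and the 6 kg mass has 6 × 10 × sin 41.19° = 39.510 N down its slope.
The 6 kg side's 49.149 N exceeds the other side's 39.510 N, so that mass slides down and the 6 kg mass slides up. Taking that direction as positive, Newton's second law for the whole system gives 49.149 − 39.510 = (6 + 6) a, so a = 9.639 / 12 = 0.8032 m/s².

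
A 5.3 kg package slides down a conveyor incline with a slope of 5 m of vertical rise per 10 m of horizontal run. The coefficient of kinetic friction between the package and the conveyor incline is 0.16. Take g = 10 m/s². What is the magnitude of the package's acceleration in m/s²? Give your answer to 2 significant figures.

Resolving the weight along the incline: the component pulling the package down the slope is mg sin 26.57° = 5.3 × 10 × 0.4472 = 23.702 N, and the normal force is N = mg cos 26.57° = 5.3 × 10 × 0.8944 = 47.403 N.
Kinetic friction acts up the slope with magnitude f = μN = 0.16 × 47.403 = 7.584 N.
Net force along the incline is 23.702 − 7.584 = 16.118 N, so a = 16.118 / 5.3 = 3.0411 m/s².

3.0 m/s²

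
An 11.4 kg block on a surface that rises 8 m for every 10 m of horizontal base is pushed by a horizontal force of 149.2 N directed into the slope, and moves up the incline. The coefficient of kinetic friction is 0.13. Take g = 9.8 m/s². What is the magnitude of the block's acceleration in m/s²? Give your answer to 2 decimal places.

The horizontal push has components F cos 38.66° = 149.2 × 0.7809 = 116.510 N up the incline and F sin 38.66° = 149.2 × 0.6247 = 93.205 N pressing into the surface.
The normal force is therefore N = mg cos 38.66° + F sin 38.66° = 87.242 + 93.205 = 180.447 N, and kinetic friction down the slope is μN = 0.13 × 180.447 = 23.458 N.
Along the incline: F cos 38.66° − mg sin 38.66° − μN = ma, so 116.510 − 69.791 − 23.458 = 11.4 a, giving a = 2.0404 m/s².

2.04 m/s²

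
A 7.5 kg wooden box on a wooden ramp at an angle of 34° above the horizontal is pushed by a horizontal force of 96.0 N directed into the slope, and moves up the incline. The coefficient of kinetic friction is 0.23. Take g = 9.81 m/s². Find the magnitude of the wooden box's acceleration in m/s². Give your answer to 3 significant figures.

The horizontal push has components F cos 34° = 96.0 × 0.8290 = 79.584 N up the incline and F sin 34° = 96.0 × 0.5592 = 53.683 N pressing into the surface.
The normal force is therefore N = mg cos 34° + F sin 34° = 60.994 + 53.683 = 114.677 N, and kinetic friction down the slope is μN = 0.23 × 114.677 = 26.376 N.
Along the incline: F cos 34° − mg sin 34° − μN = ma, so 79.584 − 41.143 − 26.376 = 7.5 a, giving a = 1.6087 m/s².

1.61 m/s²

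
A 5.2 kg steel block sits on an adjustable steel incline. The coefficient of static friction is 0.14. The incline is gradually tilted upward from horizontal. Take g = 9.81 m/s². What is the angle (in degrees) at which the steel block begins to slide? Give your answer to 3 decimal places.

At the threshold of sliding, static friction is at its maximum μ_s N and exactly balances the weight component along the incline: mg sin θ = μ_s mg cos θ.
Hence tan θ = μ_s = 0.14, so θ = arctan(0.14) = 7.9696°.

7.970°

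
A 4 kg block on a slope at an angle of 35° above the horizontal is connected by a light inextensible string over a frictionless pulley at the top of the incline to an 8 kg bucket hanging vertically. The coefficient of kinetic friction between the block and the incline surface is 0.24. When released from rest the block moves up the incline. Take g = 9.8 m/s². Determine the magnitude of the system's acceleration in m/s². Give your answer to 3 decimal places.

For the block on the incline: the weight component along the slope is m₁g sin 35° = 4 × 9.8 × 0.5736 = 22.485 N and the normal force is N = m₁g cos 35° = 32.111 N.
Kinetic friction opposes the block's motion up the incline: f = μN = 0.24 × 32.111 = 7.707 N acting down the slope.
Newton's second law for the block (up-slope positive): T − 22.485 − 7.707 = 4 a. For the hanging bucket (downward positive): 8 × 9.8 − T = 8 a.
Adding the two equations eliminates T: 48.208 = 12 a, so a = 4.0173 m/s².

4.017 m/s²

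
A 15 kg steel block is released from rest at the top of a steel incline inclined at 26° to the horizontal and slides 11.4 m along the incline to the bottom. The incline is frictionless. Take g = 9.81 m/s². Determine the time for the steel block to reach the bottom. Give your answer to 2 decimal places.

2.30 s

The weight component along the incline is mg sin 26° = 64.506 N and the normal force is N = mg cos 26° = 132.258 N.
With no friction, a = g sin 26° = 4.3004 m/s².
Starting from rest, L = ½at², so t = √(2L/a) = √(2 × 11.4 / 4.3004) = 2.3026 s.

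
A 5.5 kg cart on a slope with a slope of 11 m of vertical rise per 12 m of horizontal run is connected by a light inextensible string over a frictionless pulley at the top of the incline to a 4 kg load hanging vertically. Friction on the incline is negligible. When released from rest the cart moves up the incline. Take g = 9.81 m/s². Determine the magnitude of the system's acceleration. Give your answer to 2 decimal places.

0.29 m/s²

For the cart on the incline: the weight component along the slope is m₁g sin 42.51° = 5.5 × 9.81 × 0.6757 = 36.457 N and the normal force is N = m₁g cos 42.51° = 39.773 N.
Newton's second law for the cart (up-slope positive): T − 36.457 = 5.5 a. For the hanging load (downward positive): 4 × 9.81 − T = 4 a.
Adding the two equations eliminates T: 2.783 = 9.5 a, so a = 0.2929 m/s².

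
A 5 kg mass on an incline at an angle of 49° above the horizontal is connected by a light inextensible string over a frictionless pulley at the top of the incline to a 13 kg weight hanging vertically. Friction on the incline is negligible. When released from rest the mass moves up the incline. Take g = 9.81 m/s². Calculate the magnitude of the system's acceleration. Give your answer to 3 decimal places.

5.028 m/s²

For the mass on the incline: the weight component along the slope is m₁g sin 49° = 5 × 9.81 × 0.7547 = 37.018 N and the normal force is N = m₁g cos 49° = 32.180 N.
Newton's second law for the mass (up-slope positive): T − 37.018 = 5 a. For the hanging weight (downward positive): 13 × 9.81 − T = 13 a.
Adding the two equations eliminates T: 90.512 = 18 a, so a = 5.0284 m/s².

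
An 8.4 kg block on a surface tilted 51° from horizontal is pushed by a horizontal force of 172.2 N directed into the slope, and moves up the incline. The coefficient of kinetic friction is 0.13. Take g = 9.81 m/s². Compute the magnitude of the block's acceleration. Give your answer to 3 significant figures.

The horizontal push has components F cos 51° = 172.2 × 0.6293 = 108.365 N up the incline and F sin 51° = 172.2 × 0.7771 = 133.817 N pressing into the surface.
The normal force is therefore N = mg cos 51° + F sin 51° = 51.857 + 133.817 = 185.674 N, and kinetic friction down the slope is μN = 0.13 × 185.674 = 24.138 N.
Along the incline: F cos 51° − mg sin 51° − μN = ma, so 108.365 − 64.036 − 24.138 = 8.4 a, giving a = 2.4037 m/s².

2.40 m/s²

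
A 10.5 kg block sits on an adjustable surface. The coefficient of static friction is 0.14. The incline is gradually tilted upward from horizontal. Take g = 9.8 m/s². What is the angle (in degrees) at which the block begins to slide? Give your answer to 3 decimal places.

7.970°

At the threshold of sliding, static friction is at its maximum μ_s N and exactly balances the weight component along the incline: mg sin θ = μ_s mg cos θ.
Hence tan θ = μ_s = 0.14, so θ = arctan(0.14) = 7.9696°.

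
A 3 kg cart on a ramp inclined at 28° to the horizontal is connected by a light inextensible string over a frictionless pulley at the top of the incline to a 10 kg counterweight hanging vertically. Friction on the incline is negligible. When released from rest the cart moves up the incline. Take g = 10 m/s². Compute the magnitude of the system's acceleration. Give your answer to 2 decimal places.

For the cart on the incline: the weight component along the slope is m₁g sin 28° = 3 × 10 × 0.4695 = 14.085 N and the normal force is N = m₁g cos 28° = 26.488 N.
Newton's second law for the cart (up-slope positive): T − 14.085 = 3 a. For the hanging counterweight (downward positive): 10 × 10 − T = 10 a.
Adding the two equations eliminates T: 85.915 = 13 a, so a = 6.6088 m/s².

6.61 m/s²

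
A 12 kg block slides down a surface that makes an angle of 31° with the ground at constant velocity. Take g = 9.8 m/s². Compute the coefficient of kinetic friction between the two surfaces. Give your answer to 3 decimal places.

0.601

At constant velocity the net force along the incline is zero: mg sin 31° = μ mg cos 31°.
So μ = tan 31° = 0.5150 / 0.8572 = 0.6008.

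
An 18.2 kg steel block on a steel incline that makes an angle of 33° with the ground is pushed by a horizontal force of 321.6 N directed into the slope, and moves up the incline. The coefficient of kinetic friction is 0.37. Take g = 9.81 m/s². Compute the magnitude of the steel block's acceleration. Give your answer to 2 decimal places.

The horizontal push has components F cos 33° = 321.6 × 0.8387 = 269.726 N up the incline and F sin 33° = 321.6 × 0.5446 = 175.143 N pressing into the surface.
The normal force is therefore N = mg cos 33° + F sin 33° = 149.743 + 175.143 = 324.886 N, and kinetic friction down the slope is μN = 0.37 × 324.886 = 120.208 N.
Along the incline: F cos 33° − mg sin 33° − μN = ma, so 269.726 − 97.234 − 120.208 = 18.2 a, giving a = 2.8727 m/s².

2.87 m/s²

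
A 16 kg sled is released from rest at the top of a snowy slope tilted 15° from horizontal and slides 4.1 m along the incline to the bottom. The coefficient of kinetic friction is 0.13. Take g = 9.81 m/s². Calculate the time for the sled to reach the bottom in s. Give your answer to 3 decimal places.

The weight component along the incline is mg sin 15° = 40.624 N and the normal force is N = mg cos 15° = 151.612 N.
Friction up the slope is f = μN = 0.13 × 151.612 = 19.710 N, so the net downslope force is 40.624 − 19.710 = 20.914 N and a = 20.914 / 16 = 1.3071 m/s².
Starting from rest, L = ½at², so t = √(2L/a) = √(2 × 4.1 / 1.3071) = 2.5047 s.

2.505 s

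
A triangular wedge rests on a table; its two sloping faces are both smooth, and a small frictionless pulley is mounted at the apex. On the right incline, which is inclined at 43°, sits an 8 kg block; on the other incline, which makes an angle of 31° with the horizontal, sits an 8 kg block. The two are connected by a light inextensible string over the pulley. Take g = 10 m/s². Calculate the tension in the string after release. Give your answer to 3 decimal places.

47.881 N

Resolve each weight along its own incline: the 8 kg mass has component 8 × 10 × sin 43° = 54.560 N down its slope, and the 8 kg mass has 8 × 10 × sin 31° = 41.203 N down its slope.
The 8 kg side's 54.560 N exceeds the other side's 41.203 N, so that mass slides down and the 8 kg mass slides up. Taking that direction as positive, Newton's second law for the whole system gives 54.560 − 41.203 = (8 + 8) a, so a = 13.357 / 16 = 0.8348 m/s².
For the 8 kg mass (up-slope positive): T − 41.203 = 8 × 0.8348, so T = 47.881 N.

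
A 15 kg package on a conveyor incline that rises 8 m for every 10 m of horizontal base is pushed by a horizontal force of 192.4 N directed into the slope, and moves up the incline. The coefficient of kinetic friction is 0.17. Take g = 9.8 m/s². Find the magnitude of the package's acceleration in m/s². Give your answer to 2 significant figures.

The horizontal push has components F cos 38.66° = 192.4 × 0.7809 = 150.245 N up the incline and F sin 38.66° = 192.4 × 0.6247 = 120.192 N pressing into the surface.
The normal force is therefore N = mg cos 38.66° + F sin 38.66° = 114.792 + 120.192 = 234.984 N, and kinetic friction down the slope is μN = 0.17 × 234.984 = 39.947 N.
Along the incline: F cos 38.66° − mg sin 38.66° − μN = ma, so 150.245 − 91.831 − 39.947 = 15 a, giving a = 1.2311 m/s².

1.2 m/s²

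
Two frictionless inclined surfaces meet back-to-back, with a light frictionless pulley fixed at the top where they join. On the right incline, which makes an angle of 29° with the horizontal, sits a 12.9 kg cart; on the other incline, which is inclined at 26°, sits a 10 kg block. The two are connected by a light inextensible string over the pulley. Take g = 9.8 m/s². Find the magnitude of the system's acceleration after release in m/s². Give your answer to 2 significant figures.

0.80 m/s²

Resolve each weight along its own incline: the 12.9 kg mass has component 12.9 × 9.8 × sin 29° = 61.290 N down its slope, and the 10 kg mass has 10 × 9.8 × sin 26° = 42.960 N down its slope.
The 12.9 kg side's 61.290 N exceeds the other side's 42.960 N, so that mass slides down and the 10 kg mass slides up. Taking that direction as positive, Newton's second law for the whole system gives 61.290 − 42.960 = (12.9 + 10) a, so a = 18.330 / 22.9 = 0.8004 m/s².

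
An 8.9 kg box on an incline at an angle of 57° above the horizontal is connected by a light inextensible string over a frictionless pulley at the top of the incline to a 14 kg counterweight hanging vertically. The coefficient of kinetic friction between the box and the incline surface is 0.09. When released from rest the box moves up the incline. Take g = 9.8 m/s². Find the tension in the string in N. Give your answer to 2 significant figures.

For the box on the incline: the weight component along the slope is m₁g sin 57° = 8.9 × 9.8 × 0.8387 = 73.151 N and the normal force is N = m₁g cos 57° = 47.503 N.
Kinetic friction opposes the box's motion up the incline: f = μN = 0.09 × 47.503 = 4.275 N acting down the slope.
Newton's second law for the box (up-slope positive): T − 73.151 − 4.275 = 8.9 a. For the hanging counterweight (downward positive): 14 × 9.8 − T = 14 a.
Adding the two equations eliminates T: 59.774 = 22.9 a, so a = 2.6102 m/s².
Then from the hanging counterweight's equation, T = 14 × (9.8 − 2.6102) = 100.657 N.

100 N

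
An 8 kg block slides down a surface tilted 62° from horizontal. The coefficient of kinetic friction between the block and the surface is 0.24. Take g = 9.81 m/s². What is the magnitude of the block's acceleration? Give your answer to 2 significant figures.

Resolving the weight along the incline: the component pulling the block down the slope is mg sin 62° = 8 × 9.81 × 0.8829 = 69.290 N, and the normal force is N = mg cos 62° = 8 × 9.81 × 0.4695 = 36.846 N.
Kinetic friction acts up the slope with magnitude f = μN = 0.24 × 36.846 = 8.843 N.
Net force along the incline is 69.290 − 8.843 = 60.447 N, so a = 60.447 / 8 = 7.5559 m/s².

7.6 m/s²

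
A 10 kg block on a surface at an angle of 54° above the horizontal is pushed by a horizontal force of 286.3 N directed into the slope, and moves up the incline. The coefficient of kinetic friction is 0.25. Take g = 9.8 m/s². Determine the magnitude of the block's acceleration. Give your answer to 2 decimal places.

1.67 m/s²

The horizontal push has components F cos 54° = 286.3 × 0.5878 = 168.287 N up the incline and F sin 54° = 286.3 × 0.8090 = 231.617 N pressing into the surface.
The normal force is therefore N = mg cos 54° + F sin 54° = 57.604 + 231.617 = 289.221 N, and kinetic friction down the slope is μN = 0.25 × 289.221 = 72.305 N.
Along the incline: F cos 54° − mg sin 54° − μN = ma, so 168.287 − 79.282 − 72.305 = 10 a, giving a = 1.6700 m/s².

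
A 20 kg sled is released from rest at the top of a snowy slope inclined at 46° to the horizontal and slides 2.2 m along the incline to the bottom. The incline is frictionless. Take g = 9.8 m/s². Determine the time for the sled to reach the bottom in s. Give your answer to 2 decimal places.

The weight component along the incline is mg sin 46° = 140.991 N and the normal force is N = mg cos 46° = 136.153 N.
With no friction, a = g sin 46° = 7.0495 m/s².
Starting from rest, L = ½at², so t = √(2L/a) = √(2 × 2.2 / 7.0495) = 0.7900 s.

0.79 s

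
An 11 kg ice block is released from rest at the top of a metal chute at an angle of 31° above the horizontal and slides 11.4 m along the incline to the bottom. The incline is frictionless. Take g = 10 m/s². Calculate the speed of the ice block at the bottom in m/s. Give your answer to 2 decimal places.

The weight component along the incline is mg sin 31° = 56.654 N and the normal force is N = mg cos 31° = 94.288 N.
With no friction, a = g sin 31° = 5.1504 m/s².
Starting from rest over a distance of 11.4 m, v² = 2aL = 2 × 5.1504 × 11.4 = 117.4291, so v = 10.8365 m/s.

10.84 m/s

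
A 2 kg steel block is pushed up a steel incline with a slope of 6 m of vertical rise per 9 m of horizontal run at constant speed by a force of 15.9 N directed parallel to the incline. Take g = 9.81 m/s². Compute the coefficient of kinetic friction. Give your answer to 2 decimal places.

At constant speed ΣF = 0 along the incline. The applied 15.9 N acts up the slope; the weight component mg sin 33.69° = 10.883 N and kinetic friction μN both act down the slope.
So 15.9 = 10.883 + μ × 16.325, giving μ = (15.9 − 10.883) / 16.325 = 0.3073.

0.31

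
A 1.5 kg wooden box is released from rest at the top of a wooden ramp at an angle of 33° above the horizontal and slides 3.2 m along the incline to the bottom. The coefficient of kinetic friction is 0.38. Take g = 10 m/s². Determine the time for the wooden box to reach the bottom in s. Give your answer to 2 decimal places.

The weight component along the incline is mg sin 33° = 8.170 N and the normal force is N = mg cos 33° = 12.580 N.
Friction up the slope is f = μN = 0.38 × 12.580 = 4.780 N, so the net downslope force is 8.170 − 4.780 = 3.390 N and a = 3.390 / 1.5 = 2.2600 m/s².
Starting from rest, L = ½at², so t = √(2L/a) = √(2 × 3.2 / 2.2600) = 1.6828 s.

1.68 s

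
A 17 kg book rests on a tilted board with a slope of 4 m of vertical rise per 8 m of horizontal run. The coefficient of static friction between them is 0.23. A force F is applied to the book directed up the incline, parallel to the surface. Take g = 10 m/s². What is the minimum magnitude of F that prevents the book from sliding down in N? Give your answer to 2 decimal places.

41.05 N

The normal force is N = mg cos 26.57° = 152.053 N. With F at its minimum the book is on the verge of sliding down, so static friction is at its maximum μ_s N = 0.23 × 152.053 = 34.972 N and acts up the slope.
Equilibrium along the incline: F + μ_s N = mg sin 26.57°, so F = 76.026 − 34.972 = 41.054 N.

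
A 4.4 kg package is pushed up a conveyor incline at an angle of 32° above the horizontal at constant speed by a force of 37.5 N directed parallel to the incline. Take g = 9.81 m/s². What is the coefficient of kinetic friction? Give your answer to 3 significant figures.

At constant speed ΣF = 0 along the incline. The applied 37.5 N acts up the slope; the weight component mg sin 32° = 22.873 N and kinetic friction μN both act down the slope.
So 37.5 = 22.873 + μ × 36.605, giving μ = (37.5 − 22.873) / 36.605 = 0.3996.

0.400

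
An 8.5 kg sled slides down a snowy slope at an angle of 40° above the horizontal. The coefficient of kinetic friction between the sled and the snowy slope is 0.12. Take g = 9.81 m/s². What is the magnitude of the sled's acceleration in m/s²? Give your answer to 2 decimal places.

5.40 m/s²

Resolving the weight along the incline: the component pulling the sled down the slope is mg sin 40° = 8.5 × 9.81 × 0.6428 = 53.600 N, and the normal force is N = mg cos 40° = 8.5 × 9.81 × 0.7660 = 63.873 N.
Kinetic friction acts up the slope with magnitude f = μN = 0.12 × 63.873 = 7.665 N.
Net force along the incline is 53.600 − 7.665 = 45.935 N, so a = 45.935 / 8.5 = 5.4041 m/s².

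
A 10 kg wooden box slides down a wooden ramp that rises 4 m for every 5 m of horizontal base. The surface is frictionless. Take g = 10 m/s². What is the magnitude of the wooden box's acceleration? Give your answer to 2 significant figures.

6.2 m/s²

Resolving the weight along the incline: the component pulling the wooden box down the slope is mg sin 38.66° = 10 × 10 × 0.6247 = 62.470 N, and the normal force is N = mg cos 38.66° = 10 × 10 × 0.7809 = 78.090 N.
With no friction the net force along the incline is 62.470 N, so a = g sin 38.66° = 62.470 / 10 = 6.2470 m/s².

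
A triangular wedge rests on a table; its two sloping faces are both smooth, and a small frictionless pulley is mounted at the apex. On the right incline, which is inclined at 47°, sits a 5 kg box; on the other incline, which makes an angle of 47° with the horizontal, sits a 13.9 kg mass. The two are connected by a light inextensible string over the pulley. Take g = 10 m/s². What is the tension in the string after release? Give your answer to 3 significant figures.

53.8 N

Resolve each weight along its own incline: the 5 kg mass has component 5 × 10 × sin 47° = 36.568 N down its slope, and the 13.9 kg mass has 13.9 × 10 × sin 47° = 101.658 N down its slope.
The 13.9 kg side's 101.658 N exceeds the other side's 36.568 N, so that mass slides down and the 5 kg mass slides up. Taking that direction as positive, Newton's second law for the whole system gives 101.658 − 36.568 = (5 + 13.9) a, so a = 65.090 / 18.9 = 3.4439 m/s².
For the 5 kg mass (up-slope positive): T − 36.568 = 5 × 3.4439, so T = 53.787 N.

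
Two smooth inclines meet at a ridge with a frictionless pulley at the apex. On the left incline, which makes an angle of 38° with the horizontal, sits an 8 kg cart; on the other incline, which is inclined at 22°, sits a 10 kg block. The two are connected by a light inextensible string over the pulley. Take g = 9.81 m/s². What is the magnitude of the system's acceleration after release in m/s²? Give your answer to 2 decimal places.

0.64 m/s²

Resolve each weight along its own incline: the 8 kg mass has component 8 × 9.81 × sin 38° = 48.317 N down its slope, and the 10 kg mass has 10 × 9.81 × sin 22° = 36.749 N down its slope.
The 8 kg side's 48.317 N exceeds the other side's 36.749 N, so that mass slides down and the 10 kg mass slides up. Taking that direction as positive, Newton's second law for the whole system gives 48.317 − 36.749 = (8 + 10) a, so a = 11.568 / 18 = 0.6427 m/s².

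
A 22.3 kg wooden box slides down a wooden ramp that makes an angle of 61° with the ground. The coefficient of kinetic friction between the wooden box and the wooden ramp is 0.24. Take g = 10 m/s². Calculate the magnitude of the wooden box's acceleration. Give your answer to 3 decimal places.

Resolving the weight along the incline: the component pulling the wooden box down the slope is mg sin 61° = 22.3 × 10 × 0.8746 = 195.036 N, and the normal force is N = mg cos 61° = 22.3 × 10 × 0.4848 = 108.110 N.
Kinetic friction acts up the slope with magnitude f = μN = 0.24 × 108.110 = 25.946 N.
Net force along the incline is 195.036 − 25.946 = 169.090 N, so a = 169.090 / 22.3 = 7.5825 m/s².

7.583 m/s²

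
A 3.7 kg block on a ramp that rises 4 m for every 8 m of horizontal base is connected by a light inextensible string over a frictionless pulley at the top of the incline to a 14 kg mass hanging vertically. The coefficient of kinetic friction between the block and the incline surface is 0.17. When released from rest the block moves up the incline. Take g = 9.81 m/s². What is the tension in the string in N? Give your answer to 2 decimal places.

45.91 N

For the block on the incline: the weight component along the slope is m₁g sin 26.57° = 3.7 × 9.81 × 0.4472 = 16.232 N and the normal force is N = m₁g cos 26.57° = 32.465 N.
Kinetic friction opposes the block's motion up the incline: f = μN = 0.17 × 32.465 = 5.519 N acting down the slope.
Newton's second law for the block (up-slope positive): T − 16.232 − 5.519 = 3.7 a. For the hanging mass (downward positive): 14 × 9.81 − T = 14 a.
Adding the two equations eliminates T: 115.589 = 17.7 a, so a = 6.5305 m/s².
Then from the hanging mass's equation, T = 14 × (9.81 − 6.5305) = 45.913 N.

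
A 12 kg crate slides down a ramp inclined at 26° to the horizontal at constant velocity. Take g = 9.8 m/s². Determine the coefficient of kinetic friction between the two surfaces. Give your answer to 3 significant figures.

At constant velocity the net force along the incline is zero: mg sin 26° = μ mg cos 26°.
So μ = tan 26° = 0.4384 / 0.8988 = 0.4878.

0.488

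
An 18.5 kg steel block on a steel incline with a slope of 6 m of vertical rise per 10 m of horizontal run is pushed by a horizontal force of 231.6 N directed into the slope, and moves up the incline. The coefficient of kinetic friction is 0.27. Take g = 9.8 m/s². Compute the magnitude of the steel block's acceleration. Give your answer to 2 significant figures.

1.7 m/s²

The horizontal push has components F cos 30.96° = 231.6 × 0.8575 = 198.597 N up the incline and F sin 30.96° = 231.6 × 0.5145 = 119.158 N pressing into the surface.
The normal force is therefore N = mg cos 30.96° + F sin 30.96° = 155.465 + 119.158 = 274.623 N, and kinetic friction down the slope is μN = 0.27 × 274.623 = 74.148 N.
Along the incline: F cos 30.96° − mg sin 30.96° − μN = ma, so 198.597 − 93.279 − 74.148 = 18.5 a, giving a = 1.6849 m/s².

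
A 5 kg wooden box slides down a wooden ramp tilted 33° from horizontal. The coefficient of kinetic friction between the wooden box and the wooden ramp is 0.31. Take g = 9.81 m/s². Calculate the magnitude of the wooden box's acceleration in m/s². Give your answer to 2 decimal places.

Resolving the weight along the incline: the component pulling the wooden box down the slope is mg sin 33° = 5 × 9.81 × 0.5446 = 26.713 N, and the normal force is N = mg cos 33° = 5 × 9.81 × 0.8387 = 41.138 N.
Kinetic friction acts up the slope with magnitude f = μN = 0.31 × 41.138 = 12.753 N.
Net force along the incline is 26.713 − 12.753 = 13.960 N, so a = 13.960 / 5 = 2.7920 m/s².

2.79 m/s²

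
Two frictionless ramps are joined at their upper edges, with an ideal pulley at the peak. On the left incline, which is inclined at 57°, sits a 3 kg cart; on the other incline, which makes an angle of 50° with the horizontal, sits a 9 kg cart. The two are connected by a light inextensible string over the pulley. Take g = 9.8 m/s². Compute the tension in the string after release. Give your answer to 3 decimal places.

35.384 N

Resolve each weight along its own incline: the 3 kg mass has component 3 × 9.8 × sin 57° = 24.657 N down its slope, and the 9 kg mass has 9 × 9.8 × sin 50° = 67.565 N down its slope.
The 9 kg side's 67.565 N exceeds the other side's 24.657 N, so that mass slides down and the 3 kg mass slides up. Taking that direction as positive, Newton's second law for the whole system gives 67.565 − 24.657 = (3 + 9) a, so a = 42.908 / 12 = 3.5757 m/s².
For the 3 kg mass (up-slope positive): T − 24.657 = 3 × 3.5757, so T = 35.384 N.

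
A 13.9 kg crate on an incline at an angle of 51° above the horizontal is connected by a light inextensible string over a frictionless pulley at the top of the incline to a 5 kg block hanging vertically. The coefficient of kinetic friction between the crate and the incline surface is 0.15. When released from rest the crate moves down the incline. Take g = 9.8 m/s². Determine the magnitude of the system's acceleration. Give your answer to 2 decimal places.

For the crate on the incline: the weight component along the slope is m₁g sin 51° = 13.9 × 9.8 × 0.7771 = 105.857 N and the normal force is N = m₁g cos 51° = 85.726 N.
Kinetic friction opposes the crate's motion down the incline: f = μN = 0.15 × 85.726 = 12.859 N acting up the slope.
Newton's second law for the crate (down-slope positive): 105.857 − 12.859 − T = 13.9 a. For the hanging block (upward positive): T − 5 × 9.8 = 5 a.
Adding the two equations eliminates T: 43.998 = 18.9 a, so a = 2.3279 m/s².

2.33 m/s²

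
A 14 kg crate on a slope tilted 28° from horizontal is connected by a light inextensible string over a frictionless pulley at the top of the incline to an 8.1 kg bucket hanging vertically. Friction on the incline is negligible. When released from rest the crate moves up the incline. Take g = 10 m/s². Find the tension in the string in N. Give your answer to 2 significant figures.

75 N

For the crate on the incline: the weight component along the slope is m₁g sin 28° = 14 × 10 × 0.4695 = 65.730 N and the normal force is N = m₁g cos 28° = 123.613 N.
Newton's second law for the crate (up-slope positive): T − 65.730 = 14 a. For the hanging bucket (downward positive): 8.1 × 10 − T = 8.1 a.
Adding the two equations eliminates T: 15.270 = 22.1 a, so a = 0.6910 m/s².
Then from the hanging bucket's equation, T = 8.1 × (10 − 0.6910) = 75.403 N.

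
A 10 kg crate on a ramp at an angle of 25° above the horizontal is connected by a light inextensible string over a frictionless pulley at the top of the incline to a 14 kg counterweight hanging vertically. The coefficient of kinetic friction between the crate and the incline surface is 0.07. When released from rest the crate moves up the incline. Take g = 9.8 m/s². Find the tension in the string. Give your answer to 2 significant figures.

For the crate on the incline: the weight component along the slope is m₁g sin 25° = 10 × 9.8 × 0.4226 = 41.415 N and the normal force is N = m₁g cos 25° = 88.818 N.
Kinetic friction opposes the crate's motion up the incline: f = μN = 0.07 × 88.818 = 6.217 N acting down the slope.
Newton's second law for the crate (up-slope positive): T − 41.415 − 6.217 = 10 a. For the hanging counterweight (downward positive): 14 × 9.8 − T = 14 a.
Adding the two equations eliminates T: 89.568 = 24 a, so a = 3.7320 m/s².
Then from the hanging counterweight's equation, T = 14 × (9.8 − 3.7320) = 84.952 N.

85 N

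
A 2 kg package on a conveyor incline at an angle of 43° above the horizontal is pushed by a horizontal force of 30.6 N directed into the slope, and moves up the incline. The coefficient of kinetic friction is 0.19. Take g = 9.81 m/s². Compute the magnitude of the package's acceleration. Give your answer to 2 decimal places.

The horizontal push has components F cos 43° = 30.6 × 0.7314 = 22.381 N up the incline and F sin 43° = 30.6 × 0.6820 = 20.869 N pressing into the surface.
The normal force is therefore N = mg cos 43° + F sin 43° = 14.350 + 20.869 = 35.219 N, and kinetic friction down the slope is μN = 0.19 × 35.219 = 6.692 N.
Along the incline: F cos 43° − mg sin 43° − μN = ma, so 22.381 − 13.381 − 6.692 = 2 a, giving a = 1.1540 m/s².

1.15 m/s²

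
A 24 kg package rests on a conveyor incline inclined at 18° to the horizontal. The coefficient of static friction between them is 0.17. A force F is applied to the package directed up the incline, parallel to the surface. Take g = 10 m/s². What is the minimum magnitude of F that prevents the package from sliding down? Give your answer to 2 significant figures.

The normal force is N = mg cos 18° = 228.254 N. With F at its minimum the package is on the verge of sliding down, so static friction is at its maximum μ_s N = 0.17 × 228.254 = 38.803 N and acts up the slope.
Equilibrium along the incline: F + μ_s N = mg sin 18°, so F = 74.164 − 38.803 = 35.361 N.

35 N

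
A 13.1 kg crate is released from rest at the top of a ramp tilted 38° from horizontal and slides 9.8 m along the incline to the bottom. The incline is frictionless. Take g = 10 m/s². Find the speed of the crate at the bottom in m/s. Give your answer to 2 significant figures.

11 m/s

The weight component along the incline is mg sin 38° = 80.652 N and the normal force is N = mg cos 38° = 103.229 N.
With no friction, a = g sin 38° = 6.1566 m/s².
Starting from rest over a distance of 9.8 m, v² = 2aL = 2 × 6.1566 × 9.8 = 120.6694, so v = 10.9850 m/s.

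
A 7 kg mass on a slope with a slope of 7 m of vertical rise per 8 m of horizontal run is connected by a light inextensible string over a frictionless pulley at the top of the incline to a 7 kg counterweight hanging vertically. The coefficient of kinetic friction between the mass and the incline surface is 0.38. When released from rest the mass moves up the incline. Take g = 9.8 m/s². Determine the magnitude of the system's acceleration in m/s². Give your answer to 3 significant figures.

0.272 m/s²

For the mass on the incline: the weight component along the slope is m₁g sin 41.19° = 7 × 9.8 × 0.6585 = 45.173 N and the normal force is N = m₁g cos 41.19° = 51.627 N.
Kinetic friction opposes the mass's motion up the incline: f = μN = 0.38 × 51.627 = 19.618 N acting down the slope.
Newton's second law for the mass (up-slope positive): T − 45.173 − 19.618 = 7 a. For the hanging counterweight (downward positive): 7 × 9.8 − T = 7 a.
Adding the two equations eliminates T: 3.809 = 14 a, so a = 0.2721 m/s².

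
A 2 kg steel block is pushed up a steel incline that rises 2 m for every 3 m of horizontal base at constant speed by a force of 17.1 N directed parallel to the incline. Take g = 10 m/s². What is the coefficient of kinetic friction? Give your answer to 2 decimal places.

0.36

At constant speed ΣF = 0 along the incline. The applied 17.1 N acts up the slope; the weight component mg sin 33.69° = 11.094 N and kinetic friction μN both act down the slope.
So 17.1 = 11.094 + μ × 16.641, giving μ = (17.1 − 11.094) / 16.641 = 0.3609.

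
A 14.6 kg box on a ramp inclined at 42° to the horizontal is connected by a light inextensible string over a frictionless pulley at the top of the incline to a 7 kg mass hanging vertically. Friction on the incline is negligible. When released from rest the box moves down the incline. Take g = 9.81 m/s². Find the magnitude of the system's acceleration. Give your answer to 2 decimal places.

1.26 m/s²

For the box on the incline: the weight component along the slope is m₁g sin 42° = 14.6 × 9.81 × 0.6691 = 95.833 N and the normal force is N = m₁g cos 42° = 106.438 N.
Newton's second law for the box (down-slope positive): 95.833 − T = 14.6 a. For the hanging mass (upward positive): T − 7 × 9.81 = 7 a.
Adding the two equations eliminates T: 27.163 = 21.6 a, so a = 1.2575 m/s².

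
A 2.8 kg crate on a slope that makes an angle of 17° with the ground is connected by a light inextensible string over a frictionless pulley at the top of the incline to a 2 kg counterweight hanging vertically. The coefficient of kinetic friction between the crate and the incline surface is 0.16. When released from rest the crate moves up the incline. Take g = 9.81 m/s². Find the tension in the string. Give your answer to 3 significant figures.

16.5 N

For the crate on the incline: the weight component along the slope is m₁g sin 17° = 2.8 × 9.81 × 0.2924 = 8.032 N and the normal force is N = m₁g cos 17° = 26.268 N.
Kinetic friction opposes the crate's motion up the incline: f = μN = 0.16 × 26.268 = 4.203 N acting down the slope.
Newton's second law for the crate (up-slope positive): T − 8.032 − 4.203 = 2.8 a. For the hanging counterweight (downward positive): 2 × 9.81 − T = 2 a.
Adding the two equations eliminates T: 7.385 = 4.8 a, so a = 1.5385 m/s².
Then from the hanging counterweight's equation, T = 2 × (9.81 − 1.5385) = 16.543 N.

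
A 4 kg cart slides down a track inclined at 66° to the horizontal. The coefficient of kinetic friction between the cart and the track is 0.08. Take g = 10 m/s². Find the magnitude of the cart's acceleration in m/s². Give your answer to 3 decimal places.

Resolving the weight along the incline: the component pulling the cart down the slope is mg sin 66° = 4 × 10 × 0.9135 = 36.540 N, and the normal force is N = mg cos 66° = 4 × 10 × 0.4067 = 16.268 N.
Kinetic friction acts up the slope with magnitude f = μN = 0.08 × 16.268 = 1.301 N.
Net force along the incline is 36.540 − 1.301 = 35.239 N, so a = 35.239 / 4 = 8.8097 m/s².

8.810 m/s²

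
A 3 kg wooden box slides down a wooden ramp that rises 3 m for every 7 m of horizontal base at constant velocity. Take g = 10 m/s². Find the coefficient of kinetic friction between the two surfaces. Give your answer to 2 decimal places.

At constant velocity the net force along the incline is zero: mg sin 23.20° = μ mg cos 23.20°.
So μ = tan 23.20° = 0.3939 / 0.9191 = 0.4286.

0.43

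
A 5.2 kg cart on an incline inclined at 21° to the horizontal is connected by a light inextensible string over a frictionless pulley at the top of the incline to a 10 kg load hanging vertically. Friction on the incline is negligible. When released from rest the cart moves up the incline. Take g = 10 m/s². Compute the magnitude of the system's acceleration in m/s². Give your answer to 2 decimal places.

5.35 m/s²

For the cart on the incline: the weight component along the slope is m₁g sin 21° = 5.2 × 10 × 0.3584 = 18.637 N and the normal force is N = m₁g cos 21° = 48.546 N.
Newton's second law for the cart (up-slope positive): T − 18.637 = 5.2 a. For the hanging load (downward positive): 10 × 10 − T = 10 a.
Adding the two equations eliminates T: 81.363 = 15.2 a, so a = 5.3528 m/s².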